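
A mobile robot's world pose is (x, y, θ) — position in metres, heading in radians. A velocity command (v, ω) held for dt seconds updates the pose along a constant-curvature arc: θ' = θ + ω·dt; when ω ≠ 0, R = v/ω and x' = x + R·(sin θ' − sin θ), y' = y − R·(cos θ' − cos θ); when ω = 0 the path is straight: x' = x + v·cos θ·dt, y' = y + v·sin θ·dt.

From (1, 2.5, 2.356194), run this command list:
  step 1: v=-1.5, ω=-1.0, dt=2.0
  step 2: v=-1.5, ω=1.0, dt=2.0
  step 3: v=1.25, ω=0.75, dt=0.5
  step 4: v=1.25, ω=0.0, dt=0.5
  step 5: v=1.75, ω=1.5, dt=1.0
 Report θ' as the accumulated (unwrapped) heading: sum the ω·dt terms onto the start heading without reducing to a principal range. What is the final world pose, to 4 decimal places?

step 1: θ'=0.3562 (R=1.5000) → pose (0.4624, 0.0335, 0.3562)
step 2: θ'=2.3562 (R=-1.5000) → pose (-0.0752, -2.4330, 2.3562)
step 3: θ'=2.7312 (R=1.6667) → pose (-0.5887, -2.0833, 2.7312)
step 4: θ'=2.7312 (straight) → pose (-1.1618, -1.8339, 2.7312)
step 5: θ'=4.2312 (R=1.1667) → pose (-2.6615, -2.3637, 4.2312)

(-2.6615, -2.3637, 4.2312)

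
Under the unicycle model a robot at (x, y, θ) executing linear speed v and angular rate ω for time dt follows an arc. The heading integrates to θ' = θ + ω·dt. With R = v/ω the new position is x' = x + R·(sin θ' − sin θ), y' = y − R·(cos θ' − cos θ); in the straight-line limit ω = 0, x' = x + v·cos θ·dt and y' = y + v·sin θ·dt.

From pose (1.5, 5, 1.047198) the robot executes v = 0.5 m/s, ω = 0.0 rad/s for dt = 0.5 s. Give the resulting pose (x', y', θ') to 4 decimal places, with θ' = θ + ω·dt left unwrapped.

θ' = 1.0472 + 0.0·0.5 = 1.0472
ω = 0 → straight: x' = 1.5 + 0.5·cos(1.0472)·0.5 = 1.6250
y' = 5 + 0.5·sin(1.0472)·0.5 = 5.2165

(1.6250, 5.2165, 1.0472)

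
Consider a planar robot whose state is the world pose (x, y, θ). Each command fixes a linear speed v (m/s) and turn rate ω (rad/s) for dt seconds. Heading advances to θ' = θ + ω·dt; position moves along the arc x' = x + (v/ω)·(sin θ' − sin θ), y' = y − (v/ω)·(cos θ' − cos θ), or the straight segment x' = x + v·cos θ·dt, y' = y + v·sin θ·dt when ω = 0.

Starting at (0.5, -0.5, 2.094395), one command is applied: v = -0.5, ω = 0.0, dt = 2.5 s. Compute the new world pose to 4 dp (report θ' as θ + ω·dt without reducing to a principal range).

(1.1250, -1.5825, 2.0944)

θ' = 2.0944 + 0.0·2.5 = 2.0944
ω = 0 → straight: x' = 0.5 + -0.5·cos(2.0944)·2.5 = 1.1250
y' = -0.5 + -0.5·sin(2.0944)·2.5 = -1.5825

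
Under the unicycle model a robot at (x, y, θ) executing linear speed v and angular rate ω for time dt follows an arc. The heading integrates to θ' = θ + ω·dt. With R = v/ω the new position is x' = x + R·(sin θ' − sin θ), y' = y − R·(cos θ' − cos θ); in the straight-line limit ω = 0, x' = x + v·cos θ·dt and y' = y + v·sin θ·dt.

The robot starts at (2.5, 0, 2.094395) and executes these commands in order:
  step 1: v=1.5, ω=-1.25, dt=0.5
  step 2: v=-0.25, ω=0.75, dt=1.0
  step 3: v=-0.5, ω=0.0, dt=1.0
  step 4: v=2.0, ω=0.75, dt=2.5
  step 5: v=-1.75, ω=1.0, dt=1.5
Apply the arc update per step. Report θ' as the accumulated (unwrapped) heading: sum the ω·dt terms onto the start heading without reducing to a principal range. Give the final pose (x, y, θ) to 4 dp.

(-1.8992, 2.3871, 5.5944)

step 1: θ'=1.4694 (R=-1.2000) → pose (2.3454, 0.7215, 1.4694)
step 2: θ'=2.2194 (R=-0.3333) → pose (2.4114, 0.4864, 2.2194)
step 3: θ'=2.2194 (straight) → pose (2.7134, 0.0879, 2.2194)
step 4: θ'=4.0944 (R=2.6667) → pose (-1.5852, 0.0221, 4.0944)
step 5: θ'=5.5944 (R=-1.7500) → pose (-1.8992, 2.3871, 5.5944)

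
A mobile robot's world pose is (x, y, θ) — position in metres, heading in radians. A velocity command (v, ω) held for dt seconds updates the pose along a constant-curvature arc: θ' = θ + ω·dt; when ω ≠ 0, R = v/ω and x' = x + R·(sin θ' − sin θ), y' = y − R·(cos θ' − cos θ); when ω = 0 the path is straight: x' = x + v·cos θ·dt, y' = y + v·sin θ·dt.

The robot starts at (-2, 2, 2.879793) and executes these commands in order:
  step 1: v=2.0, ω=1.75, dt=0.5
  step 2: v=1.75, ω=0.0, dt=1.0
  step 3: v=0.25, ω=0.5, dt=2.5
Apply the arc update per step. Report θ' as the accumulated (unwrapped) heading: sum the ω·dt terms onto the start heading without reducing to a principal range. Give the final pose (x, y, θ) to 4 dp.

step 1: θ'=3.7548 (R=1.1429) → pose (-2.9535, 1.8307, 3.7548)
step 2: θ'=3.7548 (straight) → pose (-4.3847, 0.8236, 3.7548)
step 3: θ'=5.0048 (R=0.5000) → pose (-4.5757, 0.2706, 5.0048)

(-4.5757, 0.2706, 5.0048)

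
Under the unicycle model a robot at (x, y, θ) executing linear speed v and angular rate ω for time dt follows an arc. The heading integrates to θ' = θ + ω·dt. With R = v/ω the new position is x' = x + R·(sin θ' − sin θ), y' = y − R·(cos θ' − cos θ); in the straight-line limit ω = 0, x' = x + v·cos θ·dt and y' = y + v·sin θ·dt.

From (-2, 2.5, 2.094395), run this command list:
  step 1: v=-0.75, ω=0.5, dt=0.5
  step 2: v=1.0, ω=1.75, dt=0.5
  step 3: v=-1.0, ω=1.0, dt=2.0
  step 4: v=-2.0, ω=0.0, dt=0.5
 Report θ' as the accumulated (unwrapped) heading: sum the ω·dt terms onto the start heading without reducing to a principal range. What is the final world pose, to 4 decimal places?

(-1.9164, 4.7291, 5.2194)

step 1: θ'=2.3444 (R=-1.5000) → pose (-1.7741, 2.2019, 2.3444)
step 2: θ'=3.2194 (R=0.5714) → pose (-2.2273, 2.3724, 3.2194)
step 3: θ'=5.2194 (R=-1.0000) → pose (-1.4308, 3.8549, 5.2194)
step 4: θ'=5.2194 (straight) → pose (-1.9164, 4.7291, 5.2194)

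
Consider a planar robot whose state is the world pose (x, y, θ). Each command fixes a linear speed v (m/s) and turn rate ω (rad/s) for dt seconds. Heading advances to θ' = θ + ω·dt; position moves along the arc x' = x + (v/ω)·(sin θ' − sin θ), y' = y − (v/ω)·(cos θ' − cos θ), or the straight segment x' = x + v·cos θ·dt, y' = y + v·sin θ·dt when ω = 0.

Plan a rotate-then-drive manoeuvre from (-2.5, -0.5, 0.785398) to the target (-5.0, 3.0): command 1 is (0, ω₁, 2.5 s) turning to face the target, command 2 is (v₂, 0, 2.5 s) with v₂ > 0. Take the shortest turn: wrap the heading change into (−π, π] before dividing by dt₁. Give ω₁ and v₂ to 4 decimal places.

heading to target = atan2(3−-0.5, -5−-2.5) = 2.1910
Δθ = wrap(2.1910 − 0.7854) = 1.4056; ω₁ = Δθ/dt₁ = 0.5623
distance = √((-5−-2.5)² + (3−-0.5)²) = 4.3012; v₂ = distance/dt₂ = 1.7205

ω₁ = 0.5623, v₂ = 1.7205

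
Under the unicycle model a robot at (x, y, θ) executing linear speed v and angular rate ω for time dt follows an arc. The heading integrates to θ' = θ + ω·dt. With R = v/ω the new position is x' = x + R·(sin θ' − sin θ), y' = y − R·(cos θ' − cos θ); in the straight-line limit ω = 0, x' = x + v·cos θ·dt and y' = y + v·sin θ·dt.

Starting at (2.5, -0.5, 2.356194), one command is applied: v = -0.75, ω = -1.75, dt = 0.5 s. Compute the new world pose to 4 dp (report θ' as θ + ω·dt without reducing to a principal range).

(2.6238, -0.8414, 1.4812)

θ' = 2.3562 + -1.75·0.5 = 1.4812
R = v/ω = -0.75/-1.75 = 0.4286
x' = 2.5 + 0.4286·(sin 1.4812 − sin 2.3562) = 2.6238
y' = -0.5 − 0.4286·(cos 1.4812 − cos 2.3562) = -0.8414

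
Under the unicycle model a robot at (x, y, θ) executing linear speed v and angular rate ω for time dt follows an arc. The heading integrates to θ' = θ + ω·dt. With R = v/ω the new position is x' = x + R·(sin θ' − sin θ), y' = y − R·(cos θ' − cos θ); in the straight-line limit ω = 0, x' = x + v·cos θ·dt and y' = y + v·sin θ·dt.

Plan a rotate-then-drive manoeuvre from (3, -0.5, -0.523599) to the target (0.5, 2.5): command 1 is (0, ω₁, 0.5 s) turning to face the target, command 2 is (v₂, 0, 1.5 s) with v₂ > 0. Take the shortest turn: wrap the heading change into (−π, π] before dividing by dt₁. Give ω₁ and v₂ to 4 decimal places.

heading to target = atan2(2.5−-0.5, 0.5−3) = 2.2655
Δθ = wrap(2.2655 − -0.5236) = 2.7891; ω₁ = Δθ/dt₁ = 5.5783
distance = √((0.5−3)² + (2.5−-0.5)²) = 3.9051; v₂ = distance/dt₂ = 2.6034

ω₁ = 5.5783, v₂ = 2.6034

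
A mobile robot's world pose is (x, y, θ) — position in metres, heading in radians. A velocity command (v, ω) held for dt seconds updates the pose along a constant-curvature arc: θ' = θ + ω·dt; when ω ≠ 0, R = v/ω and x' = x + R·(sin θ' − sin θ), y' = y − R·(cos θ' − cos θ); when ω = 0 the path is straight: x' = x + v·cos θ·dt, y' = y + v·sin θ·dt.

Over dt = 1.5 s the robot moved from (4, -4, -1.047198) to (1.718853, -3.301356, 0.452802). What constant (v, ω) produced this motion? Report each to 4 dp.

Δθ = 0.452802 − -1.047198 = 1.500000
ω = Δθ/dt = 1.500000/1.5 = 1.0000
R = Δx/(sin θ' − sin θ) = -1.7500
v = R·ω = -1.7500·1.0000 = -1.7500

v = -1.7500, ω = 1.0000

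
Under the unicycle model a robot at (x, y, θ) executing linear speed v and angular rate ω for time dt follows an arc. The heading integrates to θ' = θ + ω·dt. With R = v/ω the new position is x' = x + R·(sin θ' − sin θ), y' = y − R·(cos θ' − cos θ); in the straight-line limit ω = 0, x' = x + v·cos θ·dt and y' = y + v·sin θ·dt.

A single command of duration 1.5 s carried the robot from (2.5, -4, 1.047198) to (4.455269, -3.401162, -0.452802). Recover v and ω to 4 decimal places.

Δθ = -0.452802 − 1.047198 = -1.500000
ω = Δθ/dt = -1.500000/1.5 = -1.0000
R = Δx/(sin θ' − sin θ) = -1.5000
v = R·ω = -1.5000·-1.0000 = 1.5000

v = 1.5000, ω = -1.0000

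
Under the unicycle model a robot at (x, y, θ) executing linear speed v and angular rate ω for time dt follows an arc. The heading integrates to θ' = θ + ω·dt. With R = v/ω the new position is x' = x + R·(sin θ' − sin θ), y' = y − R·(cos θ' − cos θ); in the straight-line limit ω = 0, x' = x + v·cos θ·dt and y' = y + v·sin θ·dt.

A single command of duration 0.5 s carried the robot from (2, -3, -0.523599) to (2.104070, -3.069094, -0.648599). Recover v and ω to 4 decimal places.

v = 0.2500, ω = -0.2500

Δθ = -0.648599 − -0.523599 = -0.125000
ω = Δθ/dt = -0.125000/0.5 = -0.2500
R = Δx/(sin θ' − sin θ) = -1.0000
v = R·ω = -1.0000·-0.2500 = 0.2500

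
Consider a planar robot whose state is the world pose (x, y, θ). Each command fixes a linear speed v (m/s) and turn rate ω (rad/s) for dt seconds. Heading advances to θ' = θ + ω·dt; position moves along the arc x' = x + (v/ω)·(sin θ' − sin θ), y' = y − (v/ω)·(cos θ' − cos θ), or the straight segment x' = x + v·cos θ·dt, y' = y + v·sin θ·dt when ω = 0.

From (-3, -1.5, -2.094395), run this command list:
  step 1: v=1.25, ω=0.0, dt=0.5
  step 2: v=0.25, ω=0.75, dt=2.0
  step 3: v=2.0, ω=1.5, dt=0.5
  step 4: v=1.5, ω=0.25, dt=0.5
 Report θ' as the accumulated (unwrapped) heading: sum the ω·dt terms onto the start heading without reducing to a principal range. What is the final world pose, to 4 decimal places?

step 1: θ'=-2.0944 (straight) → pose (-3.3125, -2.0413, -2.0944)
step 2: θ'=-0.5944 (R=0.3333) → pose (-3.2105, -2.4841, -0.5944)
step 3: θ'=0.1556 (R=1.3333) → pose (-2.2572, -2.6967, 0.1556)
step 4: θ'=0.2806 (R=6.0000) → pose (-1.5254, -2.5345, 0.2806)

(-1.5254, -2.5345, 0.2806)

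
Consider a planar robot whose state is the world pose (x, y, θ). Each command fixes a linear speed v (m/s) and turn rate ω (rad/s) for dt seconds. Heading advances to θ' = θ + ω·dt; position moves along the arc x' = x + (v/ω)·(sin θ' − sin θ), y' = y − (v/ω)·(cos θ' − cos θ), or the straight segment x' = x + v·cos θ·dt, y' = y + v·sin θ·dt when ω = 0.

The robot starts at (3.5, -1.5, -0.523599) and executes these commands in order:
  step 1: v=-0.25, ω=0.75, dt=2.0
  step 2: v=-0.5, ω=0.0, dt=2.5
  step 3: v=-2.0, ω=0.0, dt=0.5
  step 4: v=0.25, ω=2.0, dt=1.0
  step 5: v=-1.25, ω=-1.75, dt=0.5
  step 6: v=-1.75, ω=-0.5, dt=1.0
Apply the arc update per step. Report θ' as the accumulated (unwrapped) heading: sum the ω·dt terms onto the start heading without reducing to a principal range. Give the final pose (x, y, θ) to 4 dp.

step 1: θ'=0.9764 (R=-0.3333) → pose (3.0572, -1.6020, 0.9764)
step 2: θ'=0.9764 (straight) → pose (2.3572, -2.6376, 0.9764)
step 3: θ'=0.9764 (straight) → pose (1.7972, -3.4661, 0.9764)
step 4: θ'=2.9764 (R=0.1250) → pose (1.7141, -3.2728, 2.9764)
step 5: θ'=2.1014 (R=0.7143) → pose (2.2128, -3.6159, 2.1014)
step 6: θ'=1.6014 (R=3.5000) → pose (2.6924, -5.2800, 1.6014)

(2.6924, -5.2800, 1.6014)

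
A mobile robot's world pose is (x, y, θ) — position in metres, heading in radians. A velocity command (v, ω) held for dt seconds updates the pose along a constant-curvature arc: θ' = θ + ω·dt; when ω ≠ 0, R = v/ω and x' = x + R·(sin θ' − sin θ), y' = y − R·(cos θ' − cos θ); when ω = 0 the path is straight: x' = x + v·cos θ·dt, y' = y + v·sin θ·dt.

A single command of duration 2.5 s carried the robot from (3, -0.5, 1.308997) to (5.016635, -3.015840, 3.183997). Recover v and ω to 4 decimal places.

Δθ = 3.183997 − 1.308997 = 1.875000
ω = Δθ/dt = 1.875000/2.5 = 0.7500
R = −Δy/(cos θ' − cos θ) = -2.0000
v = R·ω = -2.0000·0.7500 = -1.5000

v = -1.5000, ω = 0.7500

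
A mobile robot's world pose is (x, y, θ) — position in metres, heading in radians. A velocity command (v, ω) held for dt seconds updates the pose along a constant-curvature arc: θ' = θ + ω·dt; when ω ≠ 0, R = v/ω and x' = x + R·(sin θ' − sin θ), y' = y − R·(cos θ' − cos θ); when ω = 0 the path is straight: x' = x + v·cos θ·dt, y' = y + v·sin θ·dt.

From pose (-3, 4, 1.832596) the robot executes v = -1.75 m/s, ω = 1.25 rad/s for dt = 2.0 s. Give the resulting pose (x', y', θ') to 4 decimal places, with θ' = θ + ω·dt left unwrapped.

(-0.3475, 3.8433, 4.3326)

θ' = 1.8326 + 1.25·2.0 = 4.3326
R = v/ω = -1.75/1.25 = -1.4000
x' = -3 + -1.4000·(sin 4.3326 − sin 1.8326) = -0.3475
y' = 4 − -1.4000·(cos 4.3326 − cos 1.8326) = 3.8433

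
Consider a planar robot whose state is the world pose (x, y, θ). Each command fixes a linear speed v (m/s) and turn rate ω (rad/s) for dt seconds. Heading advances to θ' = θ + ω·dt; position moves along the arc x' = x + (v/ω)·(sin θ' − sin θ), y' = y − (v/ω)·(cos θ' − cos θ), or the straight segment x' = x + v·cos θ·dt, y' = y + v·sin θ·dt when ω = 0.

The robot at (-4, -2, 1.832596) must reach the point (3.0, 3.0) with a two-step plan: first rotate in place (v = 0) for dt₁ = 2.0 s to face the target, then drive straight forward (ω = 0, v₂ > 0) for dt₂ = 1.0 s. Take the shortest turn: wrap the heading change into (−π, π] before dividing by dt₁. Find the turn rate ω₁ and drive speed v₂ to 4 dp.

ω₁ = -0.6062, v₂ = 8.6023

heading to target = atan2(3−-2, 3−-4) = 0.6202
Δθ = wrap(0.6202 − 1.8326) = -1.2123; ω₁ = Δθ/dt₁ = -0.6062
distance = √((3−-4)² + (3−-2)²) = 8.6023; v₂ = distance/dt₂ = 8.6023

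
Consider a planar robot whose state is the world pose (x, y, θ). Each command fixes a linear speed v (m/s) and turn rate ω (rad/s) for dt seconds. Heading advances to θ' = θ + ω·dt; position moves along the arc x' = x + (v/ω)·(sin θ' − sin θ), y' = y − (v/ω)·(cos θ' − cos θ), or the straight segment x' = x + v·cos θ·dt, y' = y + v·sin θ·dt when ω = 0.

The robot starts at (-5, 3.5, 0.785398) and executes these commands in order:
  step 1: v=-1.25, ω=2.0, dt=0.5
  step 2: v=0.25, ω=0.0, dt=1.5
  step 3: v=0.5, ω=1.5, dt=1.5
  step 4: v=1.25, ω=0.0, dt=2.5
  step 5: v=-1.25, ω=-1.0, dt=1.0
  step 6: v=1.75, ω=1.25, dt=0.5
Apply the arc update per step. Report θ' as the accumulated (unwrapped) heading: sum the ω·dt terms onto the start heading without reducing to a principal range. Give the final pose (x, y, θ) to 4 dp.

step 1: θ'=1.7854 (R=-0.6250) → pose (-5.1687, 2.9250, 1.7854)
step 2: θ'=1.7854 (straight) → pose (-5.2486, 3.2914, 1.7854)
step 3: θ'=4.0354 (R=0.3333) → pose (-5.8341, 3.4292, 4.0354)
step 4: θ'=4.0354 (straight) → pose (-7.7917, 0.9934, 4.0354)
step 5: θ'=3.0354 (R=1.2500) → pose (-6.6849, 1.4533, 3.0354)
step 6: θ'=3.6604 (R=1.4000) → pose (-7.5275, 1.2769, 3.6604)

(-7.5275, 1.2769, 3.6604)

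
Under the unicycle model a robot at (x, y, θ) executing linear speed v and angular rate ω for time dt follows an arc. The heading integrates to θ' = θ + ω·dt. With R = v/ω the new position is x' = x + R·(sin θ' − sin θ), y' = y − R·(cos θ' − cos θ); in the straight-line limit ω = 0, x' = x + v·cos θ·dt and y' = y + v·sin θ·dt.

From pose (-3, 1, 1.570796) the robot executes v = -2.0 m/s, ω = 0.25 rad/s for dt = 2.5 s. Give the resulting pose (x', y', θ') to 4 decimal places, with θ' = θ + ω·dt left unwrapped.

θ' = 1.5708 + 0.25·2.5 = 2.1958
R = v/ω = -2.0/0.25 = -8.0000
x' = -3 + -8.0000·(sin 2.1958 − sin 1.5708) = -1.4877
y' = 1 − -8.0000·(cos 2.1958 − cos 1.5708) = -3.6808

(-1.4877, -3.6808, 2.1958)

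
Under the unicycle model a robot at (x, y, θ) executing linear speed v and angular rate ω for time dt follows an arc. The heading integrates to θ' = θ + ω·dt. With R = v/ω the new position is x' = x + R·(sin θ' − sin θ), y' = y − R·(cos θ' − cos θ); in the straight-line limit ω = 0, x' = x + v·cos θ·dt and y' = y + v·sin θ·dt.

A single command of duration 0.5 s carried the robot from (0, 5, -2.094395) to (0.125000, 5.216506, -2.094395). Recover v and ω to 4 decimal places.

Δθ = -2.094395 − -2.094395 = 0.000000
ω = Δθ/dt = 0.000000/0.5 = 0.0000
ω = 0 → v = (Δx·cos θ + Δy·sin θ)/dt = -0.5000

v = -0.5000, ω = 0.0000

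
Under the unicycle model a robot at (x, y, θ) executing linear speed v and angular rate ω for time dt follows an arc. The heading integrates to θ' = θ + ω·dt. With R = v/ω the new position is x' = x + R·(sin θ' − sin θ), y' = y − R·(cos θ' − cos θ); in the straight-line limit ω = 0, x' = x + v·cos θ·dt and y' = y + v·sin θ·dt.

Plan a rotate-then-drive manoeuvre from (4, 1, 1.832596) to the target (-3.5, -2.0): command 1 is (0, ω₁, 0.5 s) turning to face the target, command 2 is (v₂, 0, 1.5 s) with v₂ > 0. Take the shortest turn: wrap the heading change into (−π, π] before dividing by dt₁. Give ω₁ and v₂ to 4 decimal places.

heading to target = atan2(-2−1, -3.5−4) = -2.7611
Δθ = wrap(-2.7611 − 1.8326) = 1.6895; ω₁ = Δθ/dt₁ = 3.3790
distance = √((-3.5−4)² + (-2−1)²) = 8.0777; v₂ = distance/dt₂ = 5.3852

ω₁ = 3.3790, v₂ = 5.3852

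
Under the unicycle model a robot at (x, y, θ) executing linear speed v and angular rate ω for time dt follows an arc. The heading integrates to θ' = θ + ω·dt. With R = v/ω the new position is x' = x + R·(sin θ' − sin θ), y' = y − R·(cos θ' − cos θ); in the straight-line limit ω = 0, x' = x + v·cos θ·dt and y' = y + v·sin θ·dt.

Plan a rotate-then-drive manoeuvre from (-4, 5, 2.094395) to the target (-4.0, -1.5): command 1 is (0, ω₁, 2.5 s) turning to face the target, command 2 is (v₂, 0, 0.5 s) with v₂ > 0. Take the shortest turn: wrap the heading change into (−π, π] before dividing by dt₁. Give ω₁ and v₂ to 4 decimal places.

ω₁ = 1.0472, v₂ = 13.0000

heading to target = atan2(-1.5−5, -4−-4) = -1.5708
Δθ = wrap(-1.5708 − 2.0944) = 2.6180; ω₁ = Δθ/dt₁ = 1.0472
distance = √((-4−-4)² + (-1.5−5)²) = 6.5000; v₂ = distance/dt₂ = 13.0000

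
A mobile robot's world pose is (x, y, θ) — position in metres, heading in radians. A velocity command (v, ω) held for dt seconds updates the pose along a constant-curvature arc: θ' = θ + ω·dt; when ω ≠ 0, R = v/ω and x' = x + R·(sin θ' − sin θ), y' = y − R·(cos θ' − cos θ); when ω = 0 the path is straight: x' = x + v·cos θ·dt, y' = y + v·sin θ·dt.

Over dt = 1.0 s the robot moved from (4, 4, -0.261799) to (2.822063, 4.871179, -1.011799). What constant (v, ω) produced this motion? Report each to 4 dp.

v = -1.5000, ω = -0.7500

Δθ = -1.011799 − -0.261799 = -0.750000
ω = Δθ/dt = -0.750000/1.0 = -0.7500
R = Δx/(sin θ' − sin θ) = 2.0000
v = R·ω = 2.0000·-0.7500 = -1.5000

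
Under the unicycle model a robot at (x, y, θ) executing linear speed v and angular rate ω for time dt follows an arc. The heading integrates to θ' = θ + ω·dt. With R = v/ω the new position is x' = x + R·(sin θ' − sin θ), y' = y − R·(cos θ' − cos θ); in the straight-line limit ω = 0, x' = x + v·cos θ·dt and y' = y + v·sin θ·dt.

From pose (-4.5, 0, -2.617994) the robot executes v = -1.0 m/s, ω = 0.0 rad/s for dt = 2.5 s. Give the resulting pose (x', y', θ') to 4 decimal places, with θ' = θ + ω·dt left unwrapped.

(-2.3349, 1.2500, -2.6180)

θ' = -2.6180 + 0.0·2.5 = -2.6180
ω = 0 → straight: x' = -4.5 + -1.0·cos(-2.6180)·2.5 = -2.3349
y' = 0 + -1.0·sin(-2.6180)·2.5 = 1.2500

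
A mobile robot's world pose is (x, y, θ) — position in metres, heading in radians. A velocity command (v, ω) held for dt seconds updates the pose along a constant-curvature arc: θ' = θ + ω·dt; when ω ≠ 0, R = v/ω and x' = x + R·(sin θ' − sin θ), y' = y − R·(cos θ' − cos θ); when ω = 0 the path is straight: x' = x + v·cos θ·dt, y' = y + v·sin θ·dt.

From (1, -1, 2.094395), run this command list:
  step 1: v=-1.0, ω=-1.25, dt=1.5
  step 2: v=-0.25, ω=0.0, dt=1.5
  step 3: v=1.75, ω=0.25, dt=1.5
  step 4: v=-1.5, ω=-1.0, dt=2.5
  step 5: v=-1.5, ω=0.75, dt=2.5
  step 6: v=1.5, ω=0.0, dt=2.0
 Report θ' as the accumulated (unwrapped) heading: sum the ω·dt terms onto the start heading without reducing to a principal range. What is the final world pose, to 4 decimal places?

(1.4260, 3.0704, -0.0306)

step 1: θ'=0.2194 (R=0.8000) → pose (0.4813, -2.1808, 0.2194)
step 2: θ'=0.2194 (straight) → pose (0.1153, -2.2624, 0.2194)
step 3: θ'=0.5944 (R=7.0000) → pose (2.5119, -1.2296, 0.5944)
step 4: θ'=-1.9056 (R=1.5000) → pose (0.2551, 0.5060, -1.9056)
step 5: θ'=-0.0306 (R=-2.0000) → pose (-1.5726, 3.1622, -0.0306)
step 6: θ'=-0.0306 (straight) → pose (1.4260, 3.0704, -0.0306)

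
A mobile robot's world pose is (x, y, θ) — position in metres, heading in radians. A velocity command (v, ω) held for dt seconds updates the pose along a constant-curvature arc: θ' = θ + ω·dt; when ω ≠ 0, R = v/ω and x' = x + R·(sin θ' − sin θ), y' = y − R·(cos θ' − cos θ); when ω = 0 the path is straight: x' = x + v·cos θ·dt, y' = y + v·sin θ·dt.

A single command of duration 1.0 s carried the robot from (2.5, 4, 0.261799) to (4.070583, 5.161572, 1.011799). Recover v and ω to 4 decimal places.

Δθ = 1.011799 − 0.261799 = 0.750000
ω = Δθ/dt = 0.750000/1.0 = 0.7500
R = Δx/(sin θ' − sin θ) = 2.6667
v = R·ω = 2.6667·0.7500 = 2.0000

v = 2.0000, ω = 0.7500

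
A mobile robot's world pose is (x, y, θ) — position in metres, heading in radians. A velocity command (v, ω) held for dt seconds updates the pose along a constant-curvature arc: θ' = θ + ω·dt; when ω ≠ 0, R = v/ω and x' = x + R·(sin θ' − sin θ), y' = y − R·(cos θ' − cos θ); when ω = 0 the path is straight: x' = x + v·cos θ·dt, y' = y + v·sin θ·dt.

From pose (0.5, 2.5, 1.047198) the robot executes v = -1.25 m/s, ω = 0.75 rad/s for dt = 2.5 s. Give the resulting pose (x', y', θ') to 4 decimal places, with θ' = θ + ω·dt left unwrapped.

θ' = 1.0472 + 0.75·2.5 = 2.9222
R = v/ω = -1.25/0.75 = -1.6667
x' = 0.5 + -1.6667·(sin 2.9222 − sin 1.0472) = 1.5806
y' = 2.5 − -1.6667·(cos 2.9222 − cos 1.0472) = 0.0400

(1.5806, 0.0400, 2.9222)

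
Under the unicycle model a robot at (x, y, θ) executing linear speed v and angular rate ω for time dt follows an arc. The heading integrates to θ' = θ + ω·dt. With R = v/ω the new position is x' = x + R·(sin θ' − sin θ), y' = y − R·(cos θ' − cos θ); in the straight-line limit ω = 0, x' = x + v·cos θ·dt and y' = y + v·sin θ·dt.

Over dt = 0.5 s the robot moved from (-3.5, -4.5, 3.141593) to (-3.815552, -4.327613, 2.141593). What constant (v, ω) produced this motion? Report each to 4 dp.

v = 0.7500, ω = -2.0000

Δθ = 2.141593 − 3.141593 = -1.000000
ω = Δθ/dt = -1.000000/0.5 = -2.0000
R = Δx/(sin θ' − sin θ) = -0.3750
v = R·ω = -0.3750·-2.0000 = 0.7500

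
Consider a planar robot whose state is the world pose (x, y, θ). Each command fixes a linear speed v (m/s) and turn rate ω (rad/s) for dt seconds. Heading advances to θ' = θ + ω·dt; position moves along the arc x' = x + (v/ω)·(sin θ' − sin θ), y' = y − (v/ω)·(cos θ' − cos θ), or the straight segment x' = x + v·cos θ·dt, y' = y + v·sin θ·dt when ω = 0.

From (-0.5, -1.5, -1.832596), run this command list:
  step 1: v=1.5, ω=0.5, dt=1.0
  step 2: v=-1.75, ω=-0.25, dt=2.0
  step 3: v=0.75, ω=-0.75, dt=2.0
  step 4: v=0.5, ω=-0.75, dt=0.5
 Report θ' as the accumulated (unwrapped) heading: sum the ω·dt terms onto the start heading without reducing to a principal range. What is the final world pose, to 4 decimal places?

(-1.8634, -0.1521, -3.7076)

step 1: θ'=-1.3326 (R=3.0000) → pose (-0.5175, -2.9843, -1.3326)
step 2: θ'=-1.8326 (R=7.0000) → pose (-0.4766, 0.4791, -1.8326)
step 3: θ'=-3.3326 (R=-1.0000) → pose (-1.6324, -0.2439, -3.3326)
step 4: θ'=-3.7076 (R=-0.6667) → pose (-1.8634, -0.1521, -3.7076)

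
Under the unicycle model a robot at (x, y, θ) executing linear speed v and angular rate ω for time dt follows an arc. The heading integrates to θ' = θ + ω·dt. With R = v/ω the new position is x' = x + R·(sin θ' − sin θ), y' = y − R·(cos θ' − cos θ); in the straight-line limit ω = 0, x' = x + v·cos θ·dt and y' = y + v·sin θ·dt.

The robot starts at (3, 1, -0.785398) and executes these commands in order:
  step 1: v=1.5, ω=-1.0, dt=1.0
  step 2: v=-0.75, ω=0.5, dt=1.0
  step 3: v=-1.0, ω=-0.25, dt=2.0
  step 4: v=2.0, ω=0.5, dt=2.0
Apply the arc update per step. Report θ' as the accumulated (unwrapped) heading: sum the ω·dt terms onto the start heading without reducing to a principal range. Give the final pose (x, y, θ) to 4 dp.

step 1: θ'=-1.7854 (R=-1.5000) → pose (3.4049, -0.3801, -1.7854)
step 2: θ'=-1.2854 (R=-1.5000) → pose (3.3787, 0.3616, -1.2854)
step 3: θ'=-1.7854 (R=4.0000) → pose (3.3086, 2.3396, -1.7854)
step 4: θ'=-0.7854 (R=4.0000) → pose (4.3884, -1.3406, -0.7854)

(4.3884, -1.3406, -0.7854)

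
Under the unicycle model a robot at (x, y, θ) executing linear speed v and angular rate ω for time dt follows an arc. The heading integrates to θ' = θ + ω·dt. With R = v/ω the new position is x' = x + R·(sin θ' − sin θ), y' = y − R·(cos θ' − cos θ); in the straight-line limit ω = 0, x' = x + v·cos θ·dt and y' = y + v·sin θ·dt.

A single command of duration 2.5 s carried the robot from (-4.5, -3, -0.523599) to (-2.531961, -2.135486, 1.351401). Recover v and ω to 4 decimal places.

Δθ = 1.351401 − -0.523599 = 1.875000
ω = Δθ/dt = 1.875000/2.5 = 0.7500
R = Δx/(sin θ' − sin θ) = 1.3333
v = R·ω = 1.3333·0.7500 = 1.0000

v = 1.0000, ω = 0.7500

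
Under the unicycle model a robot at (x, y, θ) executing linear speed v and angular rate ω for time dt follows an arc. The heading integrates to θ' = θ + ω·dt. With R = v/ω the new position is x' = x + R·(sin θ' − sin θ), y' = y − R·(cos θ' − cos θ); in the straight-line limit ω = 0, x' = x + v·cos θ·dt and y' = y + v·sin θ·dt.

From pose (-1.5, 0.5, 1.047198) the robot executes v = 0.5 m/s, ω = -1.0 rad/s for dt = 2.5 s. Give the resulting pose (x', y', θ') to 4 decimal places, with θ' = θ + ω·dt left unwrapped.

(-0.5705, 0.3089, -1.4528)

θ' = 1.0472 + -1.0·2.5 = -1.4528
R = v/ω = 0.5/-1.0 = -0.5000
x' = -1.5 + -0.5000·(sin -1.4528 − sin 1.0472) = -0.5705
y' = 0.5 − -0.5000·(cos -1.4528 − cos 1.0472) = 0.3089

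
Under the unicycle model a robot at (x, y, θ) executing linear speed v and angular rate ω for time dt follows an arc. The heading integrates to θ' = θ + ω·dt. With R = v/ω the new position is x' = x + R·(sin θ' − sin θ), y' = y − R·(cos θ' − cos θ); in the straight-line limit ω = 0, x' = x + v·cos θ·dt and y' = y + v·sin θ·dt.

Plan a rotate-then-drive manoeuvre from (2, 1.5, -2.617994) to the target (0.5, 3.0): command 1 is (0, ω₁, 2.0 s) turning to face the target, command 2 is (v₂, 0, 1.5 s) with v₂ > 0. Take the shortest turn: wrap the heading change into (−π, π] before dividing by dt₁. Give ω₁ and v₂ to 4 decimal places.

ω₁ = -0.6545, v₂ = 1.4142

heading to target = atan2(3−1.5, 0.5−2) = 2.3562
Δθ = wrap(2.3562 − -2.6180) = -1.3090; ω₁ = Δθ/dt₁ = -0.6545
distance = √((0.5−2)² + (3−1.5)²) = 2.1213; v₂ = distance/dt₂ = 1.4142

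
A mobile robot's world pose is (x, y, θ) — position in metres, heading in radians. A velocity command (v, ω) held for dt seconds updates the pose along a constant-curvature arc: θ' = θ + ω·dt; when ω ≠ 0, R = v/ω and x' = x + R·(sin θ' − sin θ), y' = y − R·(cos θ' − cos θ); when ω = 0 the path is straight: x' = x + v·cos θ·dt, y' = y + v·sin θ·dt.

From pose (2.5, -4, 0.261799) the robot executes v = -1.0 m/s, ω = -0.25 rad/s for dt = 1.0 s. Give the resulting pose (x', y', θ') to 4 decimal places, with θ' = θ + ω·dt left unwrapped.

(1.5119, -4.1360, 0.0118)

θ' = 0.2618 + -0.25·1.0 = 0.0118
R = v/ω = -1.0/-0.25 = 4.0000
x' = 2.5 + 4.0000·(sin 0.0118 − sin 0.2618) = 1.5119
y' = -4 − 4.0000·(cos 0.0118 − cos 0.2618) = -4.1360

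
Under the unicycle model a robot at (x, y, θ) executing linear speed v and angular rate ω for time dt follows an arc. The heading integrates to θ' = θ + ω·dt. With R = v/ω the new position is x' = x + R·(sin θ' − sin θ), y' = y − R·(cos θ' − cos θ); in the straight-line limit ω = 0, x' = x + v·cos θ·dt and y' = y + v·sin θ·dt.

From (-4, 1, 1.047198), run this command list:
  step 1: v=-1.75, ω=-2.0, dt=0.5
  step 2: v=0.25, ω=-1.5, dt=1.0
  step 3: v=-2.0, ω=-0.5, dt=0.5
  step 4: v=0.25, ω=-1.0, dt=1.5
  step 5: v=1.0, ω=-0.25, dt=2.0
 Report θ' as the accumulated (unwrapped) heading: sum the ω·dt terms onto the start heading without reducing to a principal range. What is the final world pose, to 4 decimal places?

step 1: θ'=0.0472 (R=0.8750) → pose (-4.7165, 0.5635, 0.0472)
step 2: θ'=-1.4528 (R=-0.1667) → pose (-4.5431, 0.4166, -1.4528)
step 3: θ'=-1.7028 (R=4.0000) → pose (-4.5361, 1.4140, -1.7028)
step 4: θ'=-3.2028 (R=-0.2500) → pose (-4.7992, 1.1974, -3.2028)
step 5: θ'=-3.7028 (R=-4.0000) → pose (-6.6834, 1.8034, -3.7028)

(-6.6834, 1.8034, -3.7028)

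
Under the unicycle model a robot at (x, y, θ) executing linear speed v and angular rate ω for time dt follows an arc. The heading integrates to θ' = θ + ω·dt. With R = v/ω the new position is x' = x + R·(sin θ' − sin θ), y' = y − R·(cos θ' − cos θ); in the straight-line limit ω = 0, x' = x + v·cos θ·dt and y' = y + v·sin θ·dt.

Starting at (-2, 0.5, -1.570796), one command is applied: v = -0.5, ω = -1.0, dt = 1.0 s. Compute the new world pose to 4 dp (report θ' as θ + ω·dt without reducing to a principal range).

θ' = -1.5708 + -1.0·1.0 = -2.5708
R = v/ω = -0.5/-1.0 = 0.5000
x' = -2 + 0.5000·(sin -2.5708 − sin -1.5708) = -1.7702
y' = 0.5 − 0.5000·(cos -2.5708 − cos -1.5708) = 0.9207

(-1.7702, 0.9207, -2.5708)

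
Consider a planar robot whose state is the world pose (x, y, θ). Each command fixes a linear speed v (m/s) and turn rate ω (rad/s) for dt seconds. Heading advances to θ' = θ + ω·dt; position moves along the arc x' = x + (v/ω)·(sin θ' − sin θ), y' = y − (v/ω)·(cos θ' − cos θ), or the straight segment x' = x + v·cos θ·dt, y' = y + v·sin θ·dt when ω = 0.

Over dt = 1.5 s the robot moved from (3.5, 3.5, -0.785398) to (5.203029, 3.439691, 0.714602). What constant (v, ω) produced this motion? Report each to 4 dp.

v = 1.2500, ω = 1.0000

Δθ = 0.714602 − -0.785398 = 1.500000
ω = Δθ/dt = 1.500000/1.5 = 1.0000
R = Δx/(sin θ' − sin θ) = 1.2500
v = R·ω = 1.2500·1.0000 = 1.2500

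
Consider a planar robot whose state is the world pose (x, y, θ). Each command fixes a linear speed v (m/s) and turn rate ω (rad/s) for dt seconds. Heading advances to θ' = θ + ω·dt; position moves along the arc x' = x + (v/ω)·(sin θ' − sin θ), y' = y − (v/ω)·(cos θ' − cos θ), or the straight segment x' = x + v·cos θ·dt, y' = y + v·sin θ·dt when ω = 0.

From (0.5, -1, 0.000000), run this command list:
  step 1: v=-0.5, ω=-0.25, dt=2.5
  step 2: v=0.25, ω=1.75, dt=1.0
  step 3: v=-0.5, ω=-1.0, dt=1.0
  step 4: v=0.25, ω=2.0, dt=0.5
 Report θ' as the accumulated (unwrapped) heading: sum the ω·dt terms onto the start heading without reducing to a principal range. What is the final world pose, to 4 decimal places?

(-0.7493, -0.7781, 1.1250)

step 1: θ'=-0.6250 (R=2.0000) → pose (-0.6702, -0.6219, -0.6250)
step 2: θ'=1.1250 (R=0.1429) → pose (-0.4577, -0.5677, 1.1250)
step 3: θ'=0.1250 (R=0.5000) → pose (-0.8465, -0.8482, 0.1250)
step 4: θ'=1.1250 (R=0.1250) → pose (-0.7493, -0.7781, 1.1250)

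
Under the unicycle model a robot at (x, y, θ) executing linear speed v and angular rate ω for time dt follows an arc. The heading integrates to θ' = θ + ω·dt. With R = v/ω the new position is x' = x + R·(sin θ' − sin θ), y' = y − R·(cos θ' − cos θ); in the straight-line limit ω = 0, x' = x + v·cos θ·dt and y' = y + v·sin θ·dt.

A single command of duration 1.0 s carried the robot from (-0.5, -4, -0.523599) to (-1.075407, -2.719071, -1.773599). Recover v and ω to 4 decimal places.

v = -1.5000, ω = -1.2500

Δθ = -1.773599 − -0.523599 = -1.250000
ω = Δθ/dt = -1.250000/1.0 = -1.2500
R = −Δy/(cos θ' − cos θ) = 1.2000
v = R·ω = 1.2000·-1.2500 = -1.5000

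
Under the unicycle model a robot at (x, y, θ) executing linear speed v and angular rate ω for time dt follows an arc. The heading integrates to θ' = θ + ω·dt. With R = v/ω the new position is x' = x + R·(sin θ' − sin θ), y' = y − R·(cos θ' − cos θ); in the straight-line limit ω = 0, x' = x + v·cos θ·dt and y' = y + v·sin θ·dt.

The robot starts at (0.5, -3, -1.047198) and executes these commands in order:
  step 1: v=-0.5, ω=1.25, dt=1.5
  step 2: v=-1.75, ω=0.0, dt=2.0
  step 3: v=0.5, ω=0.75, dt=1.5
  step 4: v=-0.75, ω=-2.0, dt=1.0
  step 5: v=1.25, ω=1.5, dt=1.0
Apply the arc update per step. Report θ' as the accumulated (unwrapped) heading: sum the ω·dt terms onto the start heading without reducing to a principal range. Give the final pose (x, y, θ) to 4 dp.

step 1: θ'=0.8278 (R=-0.4000) → pose (-0.1410, -2.9294, 0.8278)
step 2: θ'=0.8278 (straight) → pose (-2.5087, -5.5070, 0.8278)
step 3: θ'=1.9528 (R=0.6667) → pose (-2.3811, -4.8074, 1.9528)
step 4: θ'=-0.0472 (R=0.3750) → pose (-2.7467, -5.3218, -0.0472)
step 5: θ'=1.4528 (R=0.8333) → pose (-1.8799, -4.5875, 1.4528)

(-1.8799, -4.5875, 1.4528)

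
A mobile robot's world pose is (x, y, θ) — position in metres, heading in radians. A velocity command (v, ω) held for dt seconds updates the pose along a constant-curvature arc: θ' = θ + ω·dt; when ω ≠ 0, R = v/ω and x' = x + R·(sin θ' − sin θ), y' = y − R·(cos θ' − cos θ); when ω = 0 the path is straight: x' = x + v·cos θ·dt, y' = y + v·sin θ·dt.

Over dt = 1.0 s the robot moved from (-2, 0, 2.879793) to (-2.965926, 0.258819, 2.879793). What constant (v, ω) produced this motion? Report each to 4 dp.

Δθ = 2.879793 − 2.879793 = 0.000000
ω = Δθ/dt = 0.000000/1.0 = 0.0000
ω = 0 → v = (Δx·cos θ + Δy·sin θ)/dt = 1.0000

v = 1.0000, ω = 0.0000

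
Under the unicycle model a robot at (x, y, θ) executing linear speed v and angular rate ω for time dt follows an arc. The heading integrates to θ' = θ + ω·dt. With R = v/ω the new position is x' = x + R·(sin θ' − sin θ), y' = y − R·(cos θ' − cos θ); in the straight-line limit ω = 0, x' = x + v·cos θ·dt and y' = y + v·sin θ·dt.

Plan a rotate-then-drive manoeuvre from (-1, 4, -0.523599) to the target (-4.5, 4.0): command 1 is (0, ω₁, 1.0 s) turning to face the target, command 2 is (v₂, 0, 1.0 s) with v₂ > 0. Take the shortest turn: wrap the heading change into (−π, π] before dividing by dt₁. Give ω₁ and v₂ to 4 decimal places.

heading to target = atan2(4−4, -4.5−-1) = 3.1416
Δθ = wrap(3.1416 − -0.5236) = -2.6180; ω₁ = Δθ/dt₁ = -2.6180
distance = √((-4.5−-1)² + (4−4)²) = 3.5000; v₂ = distance/dt₂ = 3.5000

ω₁ = -2.6180, v₂ = 3.5000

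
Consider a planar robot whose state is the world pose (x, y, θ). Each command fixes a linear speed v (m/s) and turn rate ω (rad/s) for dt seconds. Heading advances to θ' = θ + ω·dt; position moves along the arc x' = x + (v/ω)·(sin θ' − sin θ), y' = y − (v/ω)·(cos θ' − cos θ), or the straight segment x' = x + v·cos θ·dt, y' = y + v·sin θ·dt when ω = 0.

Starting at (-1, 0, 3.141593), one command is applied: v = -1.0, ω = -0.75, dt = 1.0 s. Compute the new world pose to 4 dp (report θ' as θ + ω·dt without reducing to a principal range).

(-0.0911, -0.3577, 2.3916)

θ' = 3.1416 + -0.75·1.0 = 2.3916
R = v/ω = -1.0/-0.75 = 1.3333
x' = -1 + 1.3333·(sin 2.3916 − sin 3.1416) = -0.0911
y' = 0 − 1.3333·(cos 2.3916 − cos 3.1416) = -0.3577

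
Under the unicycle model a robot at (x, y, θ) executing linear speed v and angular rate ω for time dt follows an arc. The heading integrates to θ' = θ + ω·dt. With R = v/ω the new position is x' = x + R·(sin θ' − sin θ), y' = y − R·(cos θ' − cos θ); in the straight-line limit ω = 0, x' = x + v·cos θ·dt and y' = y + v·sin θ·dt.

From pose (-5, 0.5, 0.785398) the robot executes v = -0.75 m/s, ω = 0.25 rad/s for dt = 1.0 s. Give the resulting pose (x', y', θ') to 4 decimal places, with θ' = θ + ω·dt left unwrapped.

θ' = 0.7854 + 0.25·1.0 = 1.0354
R = v/ω = -0.75/0.25 = -3.0000
x' = -5 + -3.0000·(sin 1.0354 − sin 0.7854) = -5.4589
y' = 0.5 − -3.0000·(cos 1.0354 − cos 0.7854) = -0.0908

(-5.4589, -0.0908, 1.0354)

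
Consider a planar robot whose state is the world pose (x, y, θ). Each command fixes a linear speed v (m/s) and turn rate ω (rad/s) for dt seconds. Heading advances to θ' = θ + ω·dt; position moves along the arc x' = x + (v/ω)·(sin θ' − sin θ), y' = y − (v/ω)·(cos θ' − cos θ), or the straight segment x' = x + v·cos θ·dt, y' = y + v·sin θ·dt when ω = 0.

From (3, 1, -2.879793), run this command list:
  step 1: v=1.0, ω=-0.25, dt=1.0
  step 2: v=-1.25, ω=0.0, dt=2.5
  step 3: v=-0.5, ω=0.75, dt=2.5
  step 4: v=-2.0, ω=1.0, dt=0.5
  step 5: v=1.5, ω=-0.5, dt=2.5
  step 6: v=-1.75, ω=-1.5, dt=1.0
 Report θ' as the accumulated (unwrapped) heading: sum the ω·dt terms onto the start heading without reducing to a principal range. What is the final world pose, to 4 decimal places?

(7.3712, -0.2368, -3.5048)

step 1: θ'=-3.1298 (R=-4.0000) → pose (2.0119, 0.8640, -3.1298)
step 2: θ'=-3.1298 (straight) → pose (5.1367, 0.9009, -3.1298)
step 3: θ'=-1.2548 (R=-0.6667) → pose (5.7625, 1.7747, -1.2548)
step 4: θ'=-0.7548 (R=-2.0000) → pose (5.2318, 2.6099, -0.7548)
step 5: θ'=-2.0048 (R=-3.0000) → pose (5.8983, -0.8368, -2.0048)
step 6: θ'=-3.5048 (R=1.1667) → pose (7.3712, -0.2368, -3.5048)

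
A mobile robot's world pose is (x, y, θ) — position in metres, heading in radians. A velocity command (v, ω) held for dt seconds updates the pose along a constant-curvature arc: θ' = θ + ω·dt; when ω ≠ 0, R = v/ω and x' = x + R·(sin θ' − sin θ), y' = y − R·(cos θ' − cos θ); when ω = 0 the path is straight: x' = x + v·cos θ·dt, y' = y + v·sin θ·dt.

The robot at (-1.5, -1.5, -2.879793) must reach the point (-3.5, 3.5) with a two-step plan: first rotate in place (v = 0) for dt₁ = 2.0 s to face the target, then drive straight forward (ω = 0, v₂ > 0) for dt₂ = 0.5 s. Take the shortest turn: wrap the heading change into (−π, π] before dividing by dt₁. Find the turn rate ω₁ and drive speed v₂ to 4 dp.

heading to target = atan2(3.5−-1.5, -3.5−-1.5) = 1.9513
Δθ = wrap(1.9513 − -2.8798) = -1.4521; ω₁ = Δθ/dt₁ = -0.7260
distance = √((-3.5−-1.5)² + (3.5−-1.5)²) = 5.3852; v₂ = distance/dt₂ = 10.7703

ω₁ = -0.7260, v₂ = 10.7703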